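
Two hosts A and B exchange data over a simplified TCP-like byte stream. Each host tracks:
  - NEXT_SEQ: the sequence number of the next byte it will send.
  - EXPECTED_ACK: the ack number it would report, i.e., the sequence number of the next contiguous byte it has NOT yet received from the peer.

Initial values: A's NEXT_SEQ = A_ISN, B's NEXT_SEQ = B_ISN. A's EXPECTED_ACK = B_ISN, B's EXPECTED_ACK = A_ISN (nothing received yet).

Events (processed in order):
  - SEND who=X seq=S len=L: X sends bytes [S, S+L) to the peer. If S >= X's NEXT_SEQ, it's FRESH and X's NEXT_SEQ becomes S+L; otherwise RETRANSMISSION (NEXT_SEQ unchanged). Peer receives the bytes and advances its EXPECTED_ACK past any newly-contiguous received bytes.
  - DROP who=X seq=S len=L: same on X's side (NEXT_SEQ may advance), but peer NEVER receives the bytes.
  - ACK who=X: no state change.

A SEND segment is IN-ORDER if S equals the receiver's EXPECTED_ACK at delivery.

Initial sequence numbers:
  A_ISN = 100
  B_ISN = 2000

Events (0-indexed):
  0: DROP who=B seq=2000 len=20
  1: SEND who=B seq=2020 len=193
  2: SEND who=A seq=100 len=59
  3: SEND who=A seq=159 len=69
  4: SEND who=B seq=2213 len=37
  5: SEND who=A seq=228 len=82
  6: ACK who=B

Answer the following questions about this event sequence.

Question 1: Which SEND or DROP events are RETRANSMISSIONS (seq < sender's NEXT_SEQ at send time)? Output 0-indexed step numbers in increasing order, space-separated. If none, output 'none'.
Answer: none

Derivation:
Step 0: DROP seq=2000 -> fresh
Step 1: SEND seq=2020 -> fresh
Step 2: SEND seq=100 -> fresh
Step 3: SEND seq=159 -> fresh
Step 4: SEND seq=2213 -> fresh
Step 5: SEND seq=228 -> fresh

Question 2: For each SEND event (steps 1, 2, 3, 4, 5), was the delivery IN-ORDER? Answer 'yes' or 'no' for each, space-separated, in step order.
Answer: no yes yes no yes

Derivation:
Step 1: SEND seq=2020 -> out-of-order
Step 2: SEND seq=100 -> in-order
Step 3: SEND seq=159 -> in-order
Step 4: SEND seq=2213 -> out-of-order
Step 5: SEND seq=228 -> in-order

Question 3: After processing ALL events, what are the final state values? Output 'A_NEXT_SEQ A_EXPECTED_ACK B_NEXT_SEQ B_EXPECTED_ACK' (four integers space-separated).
After event 0: A_seq=100 A_ack=2000 B_seq=2020 B_ack=100
After event 1: A_seq=100 A_ack=2000 B_seq=2213 B_ack=100
After event 2: A_seq=159 A_ack=2000 B_seq=2213 B_ack=159
After event 3: A_seq=228 A_ack=2000 B_seq=2213 B_ack=228
After event 4: A_seq=228 A_ack=2000 B_seq=2250 B_ack=228
After event 5: A_seq=310 A_ack=2000 B_seq=2250 B_ack=310
After event 6: A_seq=310 A_ack=2000 B_seq=2250 B_ack=310

Answer: 310 2000 2250 310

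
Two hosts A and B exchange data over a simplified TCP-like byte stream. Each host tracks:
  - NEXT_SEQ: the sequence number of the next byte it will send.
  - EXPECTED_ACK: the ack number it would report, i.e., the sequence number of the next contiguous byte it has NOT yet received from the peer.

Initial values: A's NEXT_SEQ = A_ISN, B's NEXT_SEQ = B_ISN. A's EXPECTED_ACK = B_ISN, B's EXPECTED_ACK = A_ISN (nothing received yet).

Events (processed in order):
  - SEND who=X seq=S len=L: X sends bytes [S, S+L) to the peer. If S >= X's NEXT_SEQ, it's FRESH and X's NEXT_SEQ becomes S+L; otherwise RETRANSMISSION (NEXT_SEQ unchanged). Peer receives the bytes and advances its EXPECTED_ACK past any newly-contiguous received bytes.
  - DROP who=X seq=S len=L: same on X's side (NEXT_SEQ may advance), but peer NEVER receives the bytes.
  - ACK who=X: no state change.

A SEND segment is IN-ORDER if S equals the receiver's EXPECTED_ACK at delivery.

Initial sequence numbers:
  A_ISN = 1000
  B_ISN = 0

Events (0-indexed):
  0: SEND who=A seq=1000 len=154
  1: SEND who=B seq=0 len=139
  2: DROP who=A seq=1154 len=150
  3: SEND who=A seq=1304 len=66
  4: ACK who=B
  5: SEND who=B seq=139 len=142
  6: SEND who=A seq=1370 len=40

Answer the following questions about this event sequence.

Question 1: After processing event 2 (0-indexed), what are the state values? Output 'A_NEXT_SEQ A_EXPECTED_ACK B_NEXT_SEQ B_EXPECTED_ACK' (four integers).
After event 0: A_seq=1154 A_ack=0 B_seq=0 B_ack=1154
After event 1: A_seq=1154 A_ack=139 B_seq=139 B_ack=1154
After event 2: A_seq=1304 A_ack=139 B_seq=139 B_ack=1154

1304 139 139 1154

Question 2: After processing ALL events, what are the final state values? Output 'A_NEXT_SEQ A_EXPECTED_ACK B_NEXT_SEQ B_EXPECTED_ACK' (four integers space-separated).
After event 0: A_seq=1154 A_ack=0 B_seq=0 B_ack=1154
After event 1: A_seq=1154 A_ack=139 B_seq=139 B_ack=1154
After event 2: A_seq=1304 A_ack=139 B_seq=139 B_ack=1154
After event 3: A_seq=1370 A_ack=139 B_seq=139 B_ack=1154
After event 4: A_seq=1370 A_ack=139 B_seq=139 B_ack=1154
After event 5: A_seq=1370 A_ack=281 B_seq=281 B_ack=1154
After event 6: A_seq=1410 A_ack=281 B_seq=281 B_ack=1154

Answer: 1410 281 281 1154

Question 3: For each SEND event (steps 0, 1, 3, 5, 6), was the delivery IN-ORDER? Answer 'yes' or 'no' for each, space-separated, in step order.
Step 0: SEND seq=1000 -> in-order
Step 1: SEND seq=0 -> in-order
Step 3: SEND seq=1304 -> out-of-order
Step 5: SEND seq=139 -> in-order
Step 6: SEND seq=1370 -> out-of-order

Answer: yes yes no yes no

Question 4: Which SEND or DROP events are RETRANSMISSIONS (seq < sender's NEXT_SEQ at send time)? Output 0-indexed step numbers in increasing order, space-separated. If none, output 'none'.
Answer: none

Derivation:
Step 0: SEND seq=1000 -> fresh
Step 1: SEND seq=0 -> fresh
Step 2: DROP seq=1154 -> fresh
Step 3: SEND seq=1304 -> fresh
Step 5: SEND seq=139 -> fresh
Step 6: SEND seq=1370 -> fresh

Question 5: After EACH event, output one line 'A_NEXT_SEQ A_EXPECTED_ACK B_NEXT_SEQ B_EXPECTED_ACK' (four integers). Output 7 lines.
1154 0 0 1154
1154 139 139 1154
1304 139 139 1154
1370 139 139 1154
1370 139 139 1154
1370 281 281 1154
1410 281 281 1154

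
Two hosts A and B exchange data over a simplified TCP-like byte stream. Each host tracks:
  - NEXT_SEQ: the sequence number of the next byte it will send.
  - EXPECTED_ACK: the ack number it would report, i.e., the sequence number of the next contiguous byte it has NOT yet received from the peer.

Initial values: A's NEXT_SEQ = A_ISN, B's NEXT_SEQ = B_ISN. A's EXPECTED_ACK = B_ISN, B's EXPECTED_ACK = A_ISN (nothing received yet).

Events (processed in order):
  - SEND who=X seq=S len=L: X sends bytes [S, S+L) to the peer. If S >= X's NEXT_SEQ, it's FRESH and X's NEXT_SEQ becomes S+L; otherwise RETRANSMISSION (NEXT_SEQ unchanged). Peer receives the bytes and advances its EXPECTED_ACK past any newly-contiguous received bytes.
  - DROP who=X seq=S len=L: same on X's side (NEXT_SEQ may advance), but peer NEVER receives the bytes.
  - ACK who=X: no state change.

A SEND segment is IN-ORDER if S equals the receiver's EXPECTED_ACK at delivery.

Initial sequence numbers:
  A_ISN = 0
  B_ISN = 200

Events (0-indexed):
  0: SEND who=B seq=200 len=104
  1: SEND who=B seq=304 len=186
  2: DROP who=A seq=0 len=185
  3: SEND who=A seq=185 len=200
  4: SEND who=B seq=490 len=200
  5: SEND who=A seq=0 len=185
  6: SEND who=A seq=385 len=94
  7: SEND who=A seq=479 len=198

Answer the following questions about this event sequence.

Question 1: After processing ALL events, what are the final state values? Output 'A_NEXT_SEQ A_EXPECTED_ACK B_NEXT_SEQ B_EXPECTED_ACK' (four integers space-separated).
Answer: 677 690 690 677

Derivation:
After event 0: A_seq=0 A_ack=304 B_seq=304 B_ack=0
After event 1: A_seq=0 A_ack=490 B_seq=490 B_ack=0
After event 2: A_seq=185 A_ack=490 B_seq=490 B_ack=0
After event 3: A_seq=385 A_ack=490 B_seq=490 B_ack=0
After event 4: A_seq=385 A_ack=690 B_seq=690 B_ack=0
After event 5: A_seq=385 A_ack=690 B_seq=690 B_ack=385
After event 6: A_seq=479 A_ack=690 B_seq=690 B_ack=479
After event 7: A_seq=677 A_ack=690 B_seq=690 B_ack=677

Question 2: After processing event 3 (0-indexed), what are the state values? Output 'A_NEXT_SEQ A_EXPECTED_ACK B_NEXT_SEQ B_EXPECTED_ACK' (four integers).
After event 0: A_seq=0 A_ack=304 B_seq=304 B_ack=0
After event 1: A_seq=0 A_ack=490 B_seq=490 B_ack=0
After event 2: A_seq=185 A_ack=490 B_seq=490 B_ack=0
After event 3: A_seq=385 A_ack=490 B_seq=490 B_ack=0

385 490 490 0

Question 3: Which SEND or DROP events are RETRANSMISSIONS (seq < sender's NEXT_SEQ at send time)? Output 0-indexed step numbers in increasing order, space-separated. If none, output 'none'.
Answer: 5

Derivation:
Step 0: SEND seq=200 -> fresh
Step 1: SEND seq=304 -> fresh
Step 2: DROP seq=0 -> fresh
Step 3: SEND seq=185 -> fresh
Step 4: SEND seq=490 -> fresh
Step 5: SEND seq=0 -> retransmit
Step 6: SEND seq=385 -> fresh
Step 7: SEND seq=479 -> fresh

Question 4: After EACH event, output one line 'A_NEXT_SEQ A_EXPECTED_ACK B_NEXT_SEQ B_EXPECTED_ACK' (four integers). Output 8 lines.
0 304 304 0
0 490 490 0
185 490 490 0
385 490 490 0
385 690 690 0
385 690 690 385
479 690 690 479
677 690 690 677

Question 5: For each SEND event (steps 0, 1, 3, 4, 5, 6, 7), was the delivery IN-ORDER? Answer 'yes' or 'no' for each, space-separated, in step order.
Answer: yes yes no yes yes yes yes

Derivation:
Step 0: SEND seq=200 -> in-order
Step 1: SEND seq=304 -> in-order
Step 3: SEND seq=185 -> out-of-order
Step 4: SEND seq=490 -> in-order
Step 5: SEND seq=0 -> in-order
Step 6: SEND seq=385 -> in-order
Step 7: SEND seq=479 -> in-order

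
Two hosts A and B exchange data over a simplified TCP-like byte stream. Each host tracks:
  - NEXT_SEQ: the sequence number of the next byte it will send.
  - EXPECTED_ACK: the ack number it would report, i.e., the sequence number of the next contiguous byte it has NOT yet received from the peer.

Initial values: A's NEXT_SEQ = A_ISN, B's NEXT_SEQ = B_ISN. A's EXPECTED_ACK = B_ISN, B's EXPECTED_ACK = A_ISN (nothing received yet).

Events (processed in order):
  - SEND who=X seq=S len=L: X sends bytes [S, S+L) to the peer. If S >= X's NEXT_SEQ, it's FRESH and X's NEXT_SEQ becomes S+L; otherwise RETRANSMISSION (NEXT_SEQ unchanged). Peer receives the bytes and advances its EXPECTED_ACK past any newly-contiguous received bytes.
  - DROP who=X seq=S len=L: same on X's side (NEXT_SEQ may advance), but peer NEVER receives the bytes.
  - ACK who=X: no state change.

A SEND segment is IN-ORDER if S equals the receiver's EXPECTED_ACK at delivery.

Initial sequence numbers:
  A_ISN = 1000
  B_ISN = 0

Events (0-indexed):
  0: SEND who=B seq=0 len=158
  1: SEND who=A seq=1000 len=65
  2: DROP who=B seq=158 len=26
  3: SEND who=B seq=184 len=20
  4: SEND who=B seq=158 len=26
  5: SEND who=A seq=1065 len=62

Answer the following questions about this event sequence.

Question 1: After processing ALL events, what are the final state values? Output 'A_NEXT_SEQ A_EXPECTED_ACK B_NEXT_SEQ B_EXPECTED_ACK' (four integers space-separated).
Answer: 1127 204 204 1127

Derivation:
After event 0: A_seq=1000 A_ack=158 B_seq=158 B_ack=1000
After event 1: A_seq=1065 A_ack=158 B_seq=158 B_ack=1065
After event 2: A_seq=1065 A_ack=158 B_seq=184 B_ack=1065
After event 3: A_seq=1065 A_ack=158 B_seq=204 B_ack=1065
After event 4: A_seq=1065 A_ack=204 B_seq=204 B_ack=1065
After event 5: A_seq=1127 A_ack=204 B_seq=204 B_ack=1127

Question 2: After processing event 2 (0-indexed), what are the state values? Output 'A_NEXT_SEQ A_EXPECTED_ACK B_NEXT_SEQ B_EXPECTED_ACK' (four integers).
After event 0: A_seq=1000 A_ack=158 B_seq=158 B_ack=1000
After event 1: A_seq=1065 A_ack=158 B_seq=158 B_ack=1065
After event 2: A_seq=1065 A_ack=158 B_seq=184 B_ack=1065

1065 158 184 1065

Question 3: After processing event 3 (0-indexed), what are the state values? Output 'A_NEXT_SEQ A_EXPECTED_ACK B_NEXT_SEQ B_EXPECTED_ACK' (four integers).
After event 0: A_seq=1000 A_ack=158 B_seq=158 B_ack=1000
After event 1: A_seq=1065 A_ack=158 B_seq=158 B_ack=1065
After event 2: A_seq=1065 A_ack=158 B_seq=184 B_ack=1065
After event 3: A_seq=1065 A_ack=158 B_seq=204 B_ack=1065

1065 158 204 1065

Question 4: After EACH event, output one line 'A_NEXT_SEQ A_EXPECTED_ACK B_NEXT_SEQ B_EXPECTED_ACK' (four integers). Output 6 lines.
1000 158 158 1000
1065 158 158 1065
1065 158 184 1065
1065 158 204 1065
1065 204 204 1065
1127 204 204 1127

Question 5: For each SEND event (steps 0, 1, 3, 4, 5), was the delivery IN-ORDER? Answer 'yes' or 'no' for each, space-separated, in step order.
Step 0: SEND seq=0 -> in-order
Step 1: SEND seq=1000 -> in-order
Step 3: SEND seq=184 -> out-of-order
Step 4: SEND seq=158 -> in-order
Step 5: SEND seq=1065 -> in-order

Answer: yes yes no yes yes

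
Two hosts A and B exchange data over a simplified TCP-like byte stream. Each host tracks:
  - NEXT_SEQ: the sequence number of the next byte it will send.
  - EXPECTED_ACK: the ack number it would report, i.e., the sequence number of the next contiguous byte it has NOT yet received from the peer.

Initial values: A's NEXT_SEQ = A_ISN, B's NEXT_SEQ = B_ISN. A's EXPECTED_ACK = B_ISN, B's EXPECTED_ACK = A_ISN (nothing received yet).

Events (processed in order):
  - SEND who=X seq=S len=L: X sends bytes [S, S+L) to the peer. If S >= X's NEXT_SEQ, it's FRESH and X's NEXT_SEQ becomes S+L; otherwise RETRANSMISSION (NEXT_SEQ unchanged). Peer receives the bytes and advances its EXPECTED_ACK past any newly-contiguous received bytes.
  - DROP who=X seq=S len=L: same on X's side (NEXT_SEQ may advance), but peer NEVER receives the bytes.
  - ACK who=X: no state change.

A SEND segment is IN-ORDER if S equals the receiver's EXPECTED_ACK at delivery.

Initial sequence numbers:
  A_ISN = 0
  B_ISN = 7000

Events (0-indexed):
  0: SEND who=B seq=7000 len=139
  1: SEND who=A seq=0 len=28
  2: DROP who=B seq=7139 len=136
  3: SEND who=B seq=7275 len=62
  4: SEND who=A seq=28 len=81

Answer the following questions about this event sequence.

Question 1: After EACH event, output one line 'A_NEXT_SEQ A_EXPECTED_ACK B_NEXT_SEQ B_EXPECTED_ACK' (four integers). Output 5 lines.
0 7139 7139 0
28 7139 7139 28
28 7139 7275 28
28 7139 7337 28
109 7139 7337 109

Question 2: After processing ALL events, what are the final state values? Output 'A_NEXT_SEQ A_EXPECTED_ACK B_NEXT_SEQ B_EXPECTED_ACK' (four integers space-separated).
After event 0: A_seq=0 A_ack=7139 B_seq=7139 B_ack=0
After event 1: A_seq=28 A_ack=7139 B_seq=7139 B_ack=28
After event 2: A_seq=28 A_ack=7139 B_seq=7275 B_ack=28
After event 3: A_seq=28 A_ack=7139 B_seq=7337 B_ack=28
After event 4: A_seq=109 A_ack=7139 B_seq=7337 B_ack=109

Answer: 109 7139 7337 109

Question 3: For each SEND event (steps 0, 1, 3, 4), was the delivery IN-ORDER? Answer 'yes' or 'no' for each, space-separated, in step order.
Answer: yes yes no yes

Derivation:
Step 0: SEND seq=7000 -> in-order
Step 1: SEND seq=0 -> in-order
Step 3: SEND seq=7275 -> out-of-order
Step 4: SEND seq=28 -> in-order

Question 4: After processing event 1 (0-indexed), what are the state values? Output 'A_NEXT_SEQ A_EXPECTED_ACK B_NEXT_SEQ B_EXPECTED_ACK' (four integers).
After event 0: A_seq=0 A_ack=7139 B_seq=7139 B_ack=0
After event 1: A_seq=28 A_ack=7139 B_seq=7139 B_ack=28

28 7139 7139 28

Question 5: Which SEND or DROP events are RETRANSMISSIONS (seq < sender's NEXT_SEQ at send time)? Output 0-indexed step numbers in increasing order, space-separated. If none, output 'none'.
Step 0: SEND seq=7000 -> fresh
Step 1: SEND seq=0 -> fresh
Step 2: DROP seq=7139 -> fresh
Step 3: SEND seq=7275 -> fresh
Step 4: SEND seq=28 -> fresh

Answer: none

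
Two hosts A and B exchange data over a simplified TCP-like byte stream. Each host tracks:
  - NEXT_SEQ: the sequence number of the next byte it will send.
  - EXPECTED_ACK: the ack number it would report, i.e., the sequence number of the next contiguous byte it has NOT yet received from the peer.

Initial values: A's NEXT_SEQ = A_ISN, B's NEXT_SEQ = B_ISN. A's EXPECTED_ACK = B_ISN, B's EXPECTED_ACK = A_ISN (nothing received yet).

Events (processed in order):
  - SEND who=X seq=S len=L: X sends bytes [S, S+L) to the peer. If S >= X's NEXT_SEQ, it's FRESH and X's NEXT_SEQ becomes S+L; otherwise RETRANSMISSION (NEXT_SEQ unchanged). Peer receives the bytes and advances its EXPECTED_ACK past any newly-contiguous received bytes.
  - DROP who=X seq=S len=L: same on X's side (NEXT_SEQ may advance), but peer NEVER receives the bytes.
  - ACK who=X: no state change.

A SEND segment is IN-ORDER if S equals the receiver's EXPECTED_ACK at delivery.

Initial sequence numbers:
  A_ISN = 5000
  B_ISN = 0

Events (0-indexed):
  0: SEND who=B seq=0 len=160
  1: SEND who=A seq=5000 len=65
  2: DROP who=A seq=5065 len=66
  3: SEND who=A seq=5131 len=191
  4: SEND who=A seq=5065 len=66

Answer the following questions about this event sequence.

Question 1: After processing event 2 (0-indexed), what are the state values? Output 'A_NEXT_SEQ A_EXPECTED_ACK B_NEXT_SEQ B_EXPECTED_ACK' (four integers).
After event 0: A_seq=5000 A_ack=160 B_seq=160 B_ack=5000
After event 1: A_seq=5065 A_ack=160 B_seq=160 B_ack=5065
After event 2: A_seq=5131 A_ack=160 B_seq=160 B_ack=5065

5131 160 160 5065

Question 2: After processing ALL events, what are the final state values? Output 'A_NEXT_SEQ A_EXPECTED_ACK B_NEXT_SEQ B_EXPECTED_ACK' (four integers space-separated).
After event 0: A_seq=5000 A_ack=160 B_seq=160 B_ack=5000
After event 1: A_seq=5065 A_ack=160 B_seq=160 B_ack=5065
After event 2: A_seq=5131 A_ack=160 B_seq=160 B_ack=5065
After event 3: A_seq=5322 A_ack=160 B_seq=160 B_ack=5065
After event 4: A_seq=5322 A_ack=160 B_seq=160 B_ack=5322

Answer: 5322 160 160 5322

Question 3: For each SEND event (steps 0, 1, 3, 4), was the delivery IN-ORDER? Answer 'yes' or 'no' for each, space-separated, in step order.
Answer: yes yes no yes

Derivation:
Step 0: SEND seq=0 -> in-order
Step 1: SEND seq=5000 -> in-order
Step 3: SEND seq=5131 -> out-of-order
Step 4: SEND seq=5065 -> in-order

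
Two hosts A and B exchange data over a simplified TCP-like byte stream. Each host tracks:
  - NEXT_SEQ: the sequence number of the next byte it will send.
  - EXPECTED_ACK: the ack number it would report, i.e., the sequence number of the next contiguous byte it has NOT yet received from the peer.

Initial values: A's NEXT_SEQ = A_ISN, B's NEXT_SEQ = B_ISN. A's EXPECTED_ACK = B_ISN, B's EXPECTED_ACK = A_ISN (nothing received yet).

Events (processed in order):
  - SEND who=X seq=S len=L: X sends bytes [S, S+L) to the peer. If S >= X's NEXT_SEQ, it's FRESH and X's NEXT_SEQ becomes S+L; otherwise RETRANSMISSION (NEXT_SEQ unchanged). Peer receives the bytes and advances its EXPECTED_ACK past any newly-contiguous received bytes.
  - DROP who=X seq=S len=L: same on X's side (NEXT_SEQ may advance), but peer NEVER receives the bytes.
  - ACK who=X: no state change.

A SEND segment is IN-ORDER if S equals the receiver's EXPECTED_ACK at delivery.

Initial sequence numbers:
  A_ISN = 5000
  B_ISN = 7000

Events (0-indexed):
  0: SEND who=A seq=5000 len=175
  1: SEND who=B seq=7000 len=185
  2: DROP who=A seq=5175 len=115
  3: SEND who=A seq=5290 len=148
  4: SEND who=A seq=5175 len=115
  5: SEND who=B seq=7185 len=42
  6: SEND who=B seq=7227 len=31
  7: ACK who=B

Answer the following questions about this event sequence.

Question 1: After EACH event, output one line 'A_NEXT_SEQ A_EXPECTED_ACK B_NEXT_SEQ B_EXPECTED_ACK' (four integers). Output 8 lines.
5175 7000 7000 5175
5175 7185 7185 5175
5290 7185 7185 5175
5438 7185 7185 5175
5438 7185 7185 5438
5438 7227 7227 5438
5438 7258 7258 5438
5438 7258 7258 5438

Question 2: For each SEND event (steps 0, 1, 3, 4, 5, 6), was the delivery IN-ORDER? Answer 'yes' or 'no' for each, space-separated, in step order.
Step 0: SEND seq=5000 -> in-order
Step 1: SEND seq=7000 -> in-order
Step 3: SEND seq=5290 -> out-of-order
Step 4: SEND seq=5175 -> in-order
Step 5: SEND seq=7185 -> in-order
Step 6: SEND seq=7227 -> in-order

Answer: yes yes no yes yes yes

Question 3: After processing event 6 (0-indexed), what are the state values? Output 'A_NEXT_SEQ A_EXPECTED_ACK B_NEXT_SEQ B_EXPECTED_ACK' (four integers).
After event 0: A_seq=5175 A_ack=7000 B_seq=7000 B_ack=5175
After event 1: A_seq=5175 A_ack=7185 B_seq=7185 B_ack=5175
After event 2: A_seq=5290 A_ack=7185 B_seq=7185 B_ack=5175
After event 3: A_seq=5438 A_ack=7185 B_seq=7185 B_ack=5175
After event 4: A_seq=5438 A_ack=7185 B_seq=7185 B_ack=5438
After event 5: A_seq=5438 A_ack=7227 B_seq=7227 B_ack=5438
After event 6: A_seq=5438 A_ack=7258 B_seq=7258 B_ack=5438

5438 7258 7258 5438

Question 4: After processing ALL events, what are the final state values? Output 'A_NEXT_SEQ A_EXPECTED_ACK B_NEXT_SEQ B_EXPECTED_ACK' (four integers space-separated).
Answer: 5438 7258 7258 5438

Derivation:
After event 0: A_seq=5175 A_ack=7000 B_seq=7000 B_ack=5175
After event 1: A_seq=5175 A_ack=7185 B_seq=7185 B_ack=5175
After event 2: A_seq=5290 A_ack=7185 B_seq=7185 B_ack=5175
After event 3: A_seq=5438 A_ack=7185 B_seq=7185 B_ack=5175
After event 4: A_seq=5438 A_ack=7185 B_seq=7185 B_ack=5438
After event 5: A_seq=5438 A_ack=7227 B_seq=7227 B_ack=5438
After event 6: A_seq=5438 A_ack=7258 B_seq=7258 B_ack=5438
After event 7: A_seq=5438 A_ack=7258 B_seq=7258 B_ack=5438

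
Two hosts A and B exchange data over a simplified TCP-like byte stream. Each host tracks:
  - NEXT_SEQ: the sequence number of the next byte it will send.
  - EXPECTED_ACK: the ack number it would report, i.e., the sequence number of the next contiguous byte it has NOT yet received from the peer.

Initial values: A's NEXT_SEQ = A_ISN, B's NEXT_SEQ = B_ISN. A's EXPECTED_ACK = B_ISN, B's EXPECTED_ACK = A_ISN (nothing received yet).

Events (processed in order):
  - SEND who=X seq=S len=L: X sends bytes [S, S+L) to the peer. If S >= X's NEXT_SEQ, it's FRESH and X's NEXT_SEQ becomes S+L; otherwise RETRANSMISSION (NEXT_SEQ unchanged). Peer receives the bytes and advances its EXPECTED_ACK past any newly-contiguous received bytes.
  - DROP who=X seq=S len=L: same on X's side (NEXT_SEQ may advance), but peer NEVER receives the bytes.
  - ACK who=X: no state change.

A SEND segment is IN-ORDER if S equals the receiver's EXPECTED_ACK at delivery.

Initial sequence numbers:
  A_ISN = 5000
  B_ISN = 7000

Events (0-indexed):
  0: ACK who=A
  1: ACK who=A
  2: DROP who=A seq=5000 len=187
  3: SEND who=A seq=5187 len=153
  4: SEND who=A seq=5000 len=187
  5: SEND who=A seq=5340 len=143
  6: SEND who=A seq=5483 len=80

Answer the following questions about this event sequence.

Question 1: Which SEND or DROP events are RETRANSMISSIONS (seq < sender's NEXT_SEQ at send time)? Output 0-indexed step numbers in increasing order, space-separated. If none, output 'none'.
Step 2: DROP seq=5000 -> fresh
Step 3: SEND seq=5187 -> fresh
Step 4: SEND seq=5000 -> retransmit
Step 5: SEND seq=5340 -> fresh
Step 6: SEND seq=5483 -> fresh

Answer: 4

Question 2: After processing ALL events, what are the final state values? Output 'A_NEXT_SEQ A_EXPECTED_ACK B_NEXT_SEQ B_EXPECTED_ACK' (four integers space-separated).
Answer: 5563 7000 7000 5563

Derivation:
After event 0: A_seq=5000 A_ack=7000 B_seq=7000 B_ack=5000
After event 1: A_seq=5000 A_ack=7000 B_seq=7000 B_ack=5000
After event 2: A_seq=5187 A_ack=7000 B_seq=7000 B_ack=5000
After event 3: A_seq=5340 A_ack=7000 B_seq=7000 B_ack=5000
After event 4: A_seq=5340 A_ack=7000 B_seq=7000 B_ack=5340
After event 5: A_seq=5483 A_ack=7000 B_seq=7000 B_ack=5483
After event 6: A_seq=5563 A_ack=7000 B_seq=7000 B_ack=5563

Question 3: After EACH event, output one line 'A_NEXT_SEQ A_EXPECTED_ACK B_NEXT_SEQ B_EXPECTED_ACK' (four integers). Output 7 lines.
5000 7000 7000 5000
5000 7000 7000 5000
5187 7000 7000 5000
5340 7000 7000 5000
5340 7000 7000 5340
5483 7000 7000 5483
5563 7000 7000 5563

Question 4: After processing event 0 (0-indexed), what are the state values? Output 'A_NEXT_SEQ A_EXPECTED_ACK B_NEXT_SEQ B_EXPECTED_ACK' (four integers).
After event 0: A_seq=5000 A_ack=7000 B_seq=7000 B_ack=5000

5000 7000 7000 5000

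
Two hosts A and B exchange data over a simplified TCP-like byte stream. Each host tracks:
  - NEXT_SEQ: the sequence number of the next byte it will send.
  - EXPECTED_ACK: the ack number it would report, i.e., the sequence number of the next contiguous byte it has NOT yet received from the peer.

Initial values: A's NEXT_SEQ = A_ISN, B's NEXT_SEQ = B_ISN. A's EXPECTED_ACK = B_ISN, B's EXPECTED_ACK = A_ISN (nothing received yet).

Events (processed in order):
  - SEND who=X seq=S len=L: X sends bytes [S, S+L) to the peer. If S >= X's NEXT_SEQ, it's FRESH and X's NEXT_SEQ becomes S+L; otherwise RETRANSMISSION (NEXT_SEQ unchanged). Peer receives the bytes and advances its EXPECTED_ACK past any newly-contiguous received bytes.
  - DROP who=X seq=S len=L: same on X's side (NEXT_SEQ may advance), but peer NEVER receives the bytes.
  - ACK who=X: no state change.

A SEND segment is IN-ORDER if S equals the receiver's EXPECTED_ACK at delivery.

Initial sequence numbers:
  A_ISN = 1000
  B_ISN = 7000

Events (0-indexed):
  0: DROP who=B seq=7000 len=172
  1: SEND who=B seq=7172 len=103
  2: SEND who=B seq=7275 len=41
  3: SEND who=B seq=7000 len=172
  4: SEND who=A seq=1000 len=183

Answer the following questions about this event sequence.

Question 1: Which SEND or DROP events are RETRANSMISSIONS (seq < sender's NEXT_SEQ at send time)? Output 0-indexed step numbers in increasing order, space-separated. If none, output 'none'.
Answer: 3

Derivation:
Step 0: DROP seq=7000 -> fresh
Step 1: SEND seq=7172 -> fresh
Step 2: SEND seq=7275 -> fresh
Step 3: SEND seq=7000 -> retransmit
Step 4: SEND seq=1000 -> fresh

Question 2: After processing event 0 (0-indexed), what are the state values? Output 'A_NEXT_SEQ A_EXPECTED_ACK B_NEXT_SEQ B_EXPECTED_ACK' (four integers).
After event 0: A_seq=1000 A_ack=7000 B_seq=7172 B_ack=1000

1000 7000 7172 1000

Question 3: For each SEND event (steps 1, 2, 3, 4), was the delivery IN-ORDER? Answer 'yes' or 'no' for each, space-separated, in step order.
Answer: no no yes yes

Derivation:
Step 1: SEND seq=7172 -> out-of-order
Step 2: SEND seq=7275 -> out-of-order
Step 3: SEND seq=7000 -> in-order
Step 4: SEND seq=1000 -> in-order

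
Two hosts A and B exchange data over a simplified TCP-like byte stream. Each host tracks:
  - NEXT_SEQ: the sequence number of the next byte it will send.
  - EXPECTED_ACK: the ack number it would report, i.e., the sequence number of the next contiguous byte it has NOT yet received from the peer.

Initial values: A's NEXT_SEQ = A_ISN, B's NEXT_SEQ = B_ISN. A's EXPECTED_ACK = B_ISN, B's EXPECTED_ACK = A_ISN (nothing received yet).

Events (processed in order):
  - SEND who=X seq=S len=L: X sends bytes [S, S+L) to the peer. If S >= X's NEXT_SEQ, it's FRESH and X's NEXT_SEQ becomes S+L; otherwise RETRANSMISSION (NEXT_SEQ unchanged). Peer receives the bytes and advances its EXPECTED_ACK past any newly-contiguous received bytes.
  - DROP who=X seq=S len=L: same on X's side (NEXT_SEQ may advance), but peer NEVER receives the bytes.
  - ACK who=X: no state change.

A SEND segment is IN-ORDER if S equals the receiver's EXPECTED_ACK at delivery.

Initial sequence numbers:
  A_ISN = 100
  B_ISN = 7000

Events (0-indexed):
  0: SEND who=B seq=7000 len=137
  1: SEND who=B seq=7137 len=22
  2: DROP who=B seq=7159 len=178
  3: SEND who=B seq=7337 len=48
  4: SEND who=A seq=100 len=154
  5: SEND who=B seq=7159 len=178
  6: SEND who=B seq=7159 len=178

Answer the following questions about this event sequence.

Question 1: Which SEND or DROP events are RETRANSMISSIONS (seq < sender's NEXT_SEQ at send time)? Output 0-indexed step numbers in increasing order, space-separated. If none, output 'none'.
Step 0: SEND seq=7000 -> fresh
Step 1: SEND seq=7137 -> fresh
Step 2: DROP seq=7159 -> fresh
Step 3: SEND seq=7337 -> fresh
Step 4: SEND seq=100 -> fresh
Step 5: SEND seq=7159 -> retransmit
Step 6: SEND seq=7159 -> retransmit

Answer: 5 6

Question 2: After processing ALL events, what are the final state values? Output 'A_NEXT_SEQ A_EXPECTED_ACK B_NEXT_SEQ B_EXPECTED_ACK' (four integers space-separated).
After event 0: A_seq=100 A_ack=7137 B_seq=7137 B_ack=100
After event 1: A_seq=100 A_ack=7159 B_seq=7159 B_ack=100
After event 2: A_seq=100 A_ack=7159 B_seq=7337 B_ack=100
After event 3: A_seq=100 A_ack=7159 B_seq=7385 B_ack=100
After event 4: A_seq=254 A_ack=7159 B_seq=7385 B_ack=254
After event 5: A_seq=254 A_ack=7385 B_seq=7385 B_ack=254
After event 6: A_seq=254 A_ack=7385 B_seq=7385 B_ack=254

Answer: 254 7385 7385 254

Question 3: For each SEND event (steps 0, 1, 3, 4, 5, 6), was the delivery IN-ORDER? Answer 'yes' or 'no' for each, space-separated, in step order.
Answer: yes yes no yes yes no

Derivation:
Step 0: SEND seq=7000 -> in-order
Step 1: SEND seq=7137 -> in-order
Step 3: SEND seq=7337 -> out-of-order
Step 4: SEND seq=100 -> in-order
Step 5: SEND seq=7159 -> in-order
Step 6: SEND seq=7159 -> out-of-order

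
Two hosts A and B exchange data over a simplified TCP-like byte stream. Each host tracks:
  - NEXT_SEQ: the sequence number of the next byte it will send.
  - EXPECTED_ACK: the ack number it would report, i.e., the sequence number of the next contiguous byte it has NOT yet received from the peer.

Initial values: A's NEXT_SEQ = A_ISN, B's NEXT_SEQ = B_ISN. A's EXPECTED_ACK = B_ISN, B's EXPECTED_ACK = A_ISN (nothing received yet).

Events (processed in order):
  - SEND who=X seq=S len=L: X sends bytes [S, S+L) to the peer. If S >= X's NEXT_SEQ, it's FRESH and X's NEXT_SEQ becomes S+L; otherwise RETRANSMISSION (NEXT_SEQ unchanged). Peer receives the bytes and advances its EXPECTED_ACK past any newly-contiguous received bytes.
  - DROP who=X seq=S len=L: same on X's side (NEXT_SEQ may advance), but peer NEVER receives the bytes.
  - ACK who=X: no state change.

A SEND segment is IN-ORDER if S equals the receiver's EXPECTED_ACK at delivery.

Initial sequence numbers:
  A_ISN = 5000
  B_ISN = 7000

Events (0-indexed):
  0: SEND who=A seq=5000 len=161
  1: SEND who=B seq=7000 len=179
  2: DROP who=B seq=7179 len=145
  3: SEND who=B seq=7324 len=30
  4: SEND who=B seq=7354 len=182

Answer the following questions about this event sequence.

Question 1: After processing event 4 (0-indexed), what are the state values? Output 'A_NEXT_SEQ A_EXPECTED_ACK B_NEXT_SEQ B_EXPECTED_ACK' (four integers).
After event 0: A_seq=5161 A_ack=7000 B_seq=7000 B_ack=5161
After event 1: A_seq=5161 A_ack=7179 B_seq=7179 B_ack=5161
After event 2: A_seq=5161 A_ack=7179 B_seq=7324 B_ack=5161
After event 3: A_seq=5161 A_ack=7179 B_seq=7354 B_ack=5161
After event 4: A_seq=5161 A_ack=7179 B_seq=7536 B_ack=5161

5161 7179 7536 5161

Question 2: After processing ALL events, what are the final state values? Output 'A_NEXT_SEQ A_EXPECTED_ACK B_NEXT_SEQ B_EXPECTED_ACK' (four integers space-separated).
Answer: 5161 7179 7536 5161

Derivation:
After event 0: A_seq=5161 A_ack=7000 B_seq=7000 B_ack=5161
After event 1: A_seq=5161 A_ack=7179 B_seq=7179 B_ack=5161
After event 2: A_seq=5161 A_ack=7179 B_seq=7324 B_ack=5161
After event 3: A_seq=5161 A_ack=7179 B_seq=7354 B_ack=5161
After event 4: A_seq=5161 A_ack=7179 B_seq=7536 B_ack=5161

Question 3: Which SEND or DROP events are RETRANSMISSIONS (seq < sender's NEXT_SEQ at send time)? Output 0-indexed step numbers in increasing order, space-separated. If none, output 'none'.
Step 0: SEND seq=5000 -> fresh
Step 1: SEND seq=7000 -> fresh
Step 2: DROP seq=7179 -> fresh
Step 3: SEND seq=7324 -> fresh
Step 4: SEND seq=7354 -> fresh

Answer: none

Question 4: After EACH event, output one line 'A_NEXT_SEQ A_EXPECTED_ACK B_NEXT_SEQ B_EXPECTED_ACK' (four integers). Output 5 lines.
5161 7000 7000 5161
5161 7179 7179 5161
5161 7179 7324 5161
5161 7179 7354 5161
5161 7179 7536 5161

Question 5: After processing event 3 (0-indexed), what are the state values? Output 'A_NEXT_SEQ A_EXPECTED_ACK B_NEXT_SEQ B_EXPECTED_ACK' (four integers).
After event 0: A_seq=5161 A_ack=7000 B_seq=7000 B_ack=5161
After event 1: A_seq=5161 A_ack=7179 B_seq=7179 B_ack=5161
After event 2: A_seq=5161 A_ack=7179 B_seq=7324 B_ack=5161
After event 3: A_seq=5161 A_ack=7179 B_seq=7354 B_ack=5161

5161 7179 7354 5161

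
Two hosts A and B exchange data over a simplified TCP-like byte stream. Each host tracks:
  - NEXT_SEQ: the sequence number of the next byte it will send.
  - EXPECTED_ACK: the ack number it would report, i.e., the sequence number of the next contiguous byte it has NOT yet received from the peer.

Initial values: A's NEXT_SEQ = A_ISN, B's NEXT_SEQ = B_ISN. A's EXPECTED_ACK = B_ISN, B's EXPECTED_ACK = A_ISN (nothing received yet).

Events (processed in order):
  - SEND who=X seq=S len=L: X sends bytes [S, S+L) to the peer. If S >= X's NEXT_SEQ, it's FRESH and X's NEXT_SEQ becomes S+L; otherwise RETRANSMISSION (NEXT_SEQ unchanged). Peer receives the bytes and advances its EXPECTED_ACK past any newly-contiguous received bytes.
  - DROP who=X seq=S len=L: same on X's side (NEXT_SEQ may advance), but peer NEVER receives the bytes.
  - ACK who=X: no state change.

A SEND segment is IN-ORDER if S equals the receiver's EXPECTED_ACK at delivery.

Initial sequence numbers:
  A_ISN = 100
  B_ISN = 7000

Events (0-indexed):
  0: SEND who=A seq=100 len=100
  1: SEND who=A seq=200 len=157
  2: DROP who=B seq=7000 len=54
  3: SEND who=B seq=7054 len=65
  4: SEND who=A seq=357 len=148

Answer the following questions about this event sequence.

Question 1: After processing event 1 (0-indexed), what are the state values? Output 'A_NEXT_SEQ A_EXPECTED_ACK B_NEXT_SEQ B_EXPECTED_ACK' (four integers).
After event 0: A_seq=200 A_ack=7000 B_seq=7000 B_ack=200
After event 1: A_seq=357 A_ack=7000 B_seq=7000 B_ack=357

357 7000 7000 357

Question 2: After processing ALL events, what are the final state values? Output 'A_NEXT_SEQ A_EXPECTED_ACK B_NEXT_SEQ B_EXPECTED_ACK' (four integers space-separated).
After event 0: A_seq=200 A_ack=7000 B_seq=7000 B_ack=200
After event 1: A_seq=357 A_ack=7000 B_seq=7000 B_ack=357
After event 2: A_seq=357 A_ack=7000 B_seq=7054 B_ack=357
After event 3: A_seq=357 A_ack=7000 B_seq=7119 B_ack=357
After event 4: A_seq=505 A_ack=7000 B_seq=7119 B_ack=505

Answer: 505 7000 7119 505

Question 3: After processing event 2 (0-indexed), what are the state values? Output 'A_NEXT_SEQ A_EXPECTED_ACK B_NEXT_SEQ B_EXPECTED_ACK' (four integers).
After event 0: A_seq=200 A_ack=7000 B_seq=7000 B_ack=200
After event 1: A_seq=357 A_ack=7000 B_seq=7000 B_ack=357
After event 2: A_seq=357 A_ack=7000 B_seq=7054 B_ack=357

357 7000 7054 357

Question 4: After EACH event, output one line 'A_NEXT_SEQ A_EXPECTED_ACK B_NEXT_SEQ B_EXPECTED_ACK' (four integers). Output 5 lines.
200 7000 7000 200
357 7000 7000 357
357 7000 7054 357
357 7000 7119 357
505 7000 7119 505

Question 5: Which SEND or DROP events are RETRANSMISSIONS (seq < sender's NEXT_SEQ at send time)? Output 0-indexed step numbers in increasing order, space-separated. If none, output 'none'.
Step 0: SEND seq=100 -> fresh
Step 1: SEND seq=200 -> fresh
Step 2: DROP seq=7000 -> fresh
Step 3: SEND seq=7054 -> fresh
Step 4: SEND seq=357 -> fresh

Answer: none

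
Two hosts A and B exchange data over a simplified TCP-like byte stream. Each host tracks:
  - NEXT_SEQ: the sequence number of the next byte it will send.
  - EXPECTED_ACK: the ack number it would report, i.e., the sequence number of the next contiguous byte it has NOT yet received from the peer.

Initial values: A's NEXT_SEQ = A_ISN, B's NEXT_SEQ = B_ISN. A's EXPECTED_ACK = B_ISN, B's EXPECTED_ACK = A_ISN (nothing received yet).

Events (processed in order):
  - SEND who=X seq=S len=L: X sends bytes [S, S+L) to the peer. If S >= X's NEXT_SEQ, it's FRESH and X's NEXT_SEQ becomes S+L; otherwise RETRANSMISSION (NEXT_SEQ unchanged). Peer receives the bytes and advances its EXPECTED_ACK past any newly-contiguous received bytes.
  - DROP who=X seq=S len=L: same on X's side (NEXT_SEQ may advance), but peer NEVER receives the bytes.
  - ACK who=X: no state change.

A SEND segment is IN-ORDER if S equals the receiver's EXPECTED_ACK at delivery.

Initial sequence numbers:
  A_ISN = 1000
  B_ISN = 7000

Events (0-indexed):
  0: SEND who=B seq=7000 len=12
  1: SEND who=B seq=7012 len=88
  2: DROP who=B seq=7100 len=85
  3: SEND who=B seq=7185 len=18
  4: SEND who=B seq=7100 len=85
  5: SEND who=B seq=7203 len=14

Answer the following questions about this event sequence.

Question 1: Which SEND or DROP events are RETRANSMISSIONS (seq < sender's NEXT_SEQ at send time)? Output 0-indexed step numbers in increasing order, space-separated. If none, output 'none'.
Answer: 4

Derivation:
Step 0: SEND seq=7000 -> fresh
Step 1: SEND seq=7012 -> fresh
Step 2: DROP seq=7100 -> fresh
Step 3: SEND seq=7185 -> fresh
Step 4: SEND seq=7100 -> retransmit
Step 5: SEND seq=7203 -> fresh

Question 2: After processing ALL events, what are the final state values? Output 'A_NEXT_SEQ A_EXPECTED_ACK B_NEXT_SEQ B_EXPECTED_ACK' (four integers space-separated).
After event 0: A_seq=1000 A_ack=7012 B_seq=7012 B_ack=1000
After event 1: A_seq=1000 A_ack=7100 B_seq=7100 B_ack=1000
After event 2: A_seq=1000 A_ack=7100 B_seq=7185 B_ack=1000
After event 3: A_seq=1000 A_ack=7100 B_seq=7203 B_ack=1000
After event 4: A_seq=1000 A_ack=7203 B_seq=7203 B_ack=1000
After event 5: A_seq=1000 A_ack=7217 B_seq=7217 B_ack=1000

Answer: 1000 7217 7217 1000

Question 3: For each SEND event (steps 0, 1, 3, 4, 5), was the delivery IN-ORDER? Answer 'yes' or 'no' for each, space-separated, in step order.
Answer: yes yes no yes yes

Derivation:
Step 0: SEND seq=7000 -> in-order
Step 1: SEND seq=7012 -> in-order
Step 3: SEND seq=7185 -> out-of-order
Step 4: SEND seq=7100 -> in-order
Step 5: SEND seq=7203 -> in-order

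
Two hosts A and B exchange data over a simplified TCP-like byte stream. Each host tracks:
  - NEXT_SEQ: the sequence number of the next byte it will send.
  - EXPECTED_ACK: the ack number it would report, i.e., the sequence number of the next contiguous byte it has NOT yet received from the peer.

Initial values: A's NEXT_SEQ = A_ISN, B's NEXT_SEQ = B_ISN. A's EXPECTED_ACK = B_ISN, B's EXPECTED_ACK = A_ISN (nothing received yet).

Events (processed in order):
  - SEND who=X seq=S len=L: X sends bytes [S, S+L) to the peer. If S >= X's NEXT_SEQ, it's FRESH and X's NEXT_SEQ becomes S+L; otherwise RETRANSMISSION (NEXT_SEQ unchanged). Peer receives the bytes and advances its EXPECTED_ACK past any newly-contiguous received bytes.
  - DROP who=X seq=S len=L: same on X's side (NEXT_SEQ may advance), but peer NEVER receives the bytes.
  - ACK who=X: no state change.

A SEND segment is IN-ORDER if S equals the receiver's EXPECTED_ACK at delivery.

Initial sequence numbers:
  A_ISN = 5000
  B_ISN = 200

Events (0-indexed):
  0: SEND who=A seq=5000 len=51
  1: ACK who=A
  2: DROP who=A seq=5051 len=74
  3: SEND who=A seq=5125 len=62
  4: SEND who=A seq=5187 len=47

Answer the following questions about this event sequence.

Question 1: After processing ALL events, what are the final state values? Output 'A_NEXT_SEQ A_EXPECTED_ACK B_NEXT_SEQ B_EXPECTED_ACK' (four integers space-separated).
After event 0: A_seq=5051 A_ack=200 B_seq=200 B_ack=5051
After event 1: A_seq=5051 A_ack=200 B_seq=200 B_ack=5051
After event 2: A_seq=5125 A_ack=200 B_seq=200 B_ack=5051
After event 3: A_seq=5187 A_ack=200 B_seq=200 B_ack=5051
After event 4: A_seq=5234 A_ack=200 B_seq=200 B_ack=5051

Answer: 5234 200 200 5051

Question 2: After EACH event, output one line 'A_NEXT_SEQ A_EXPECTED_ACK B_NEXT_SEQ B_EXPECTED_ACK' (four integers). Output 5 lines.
5051 200 200 5051
5051 200 200 5051
5125 200 200 5051
5187 200 200 5051
5234 200 200 5051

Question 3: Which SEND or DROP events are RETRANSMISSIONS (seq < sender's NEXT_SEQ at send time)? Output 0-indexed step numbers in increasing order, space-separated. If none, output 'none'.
Step 0: SEND seq=5000 -> fresh
Step 2: DROP seq=5051 -> fresh
Step 3: SEND seq=5125 -> fresh
Step 4: SEND seq=5187 -> fresh

Answer: none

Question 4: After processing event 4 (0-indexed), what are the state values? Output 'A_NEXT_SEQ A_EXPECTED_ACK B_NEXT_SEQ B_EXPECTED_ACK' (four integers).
After event 0: A_seq=5051 A_ack=200 B_seq=200 B_ack=5051
After event 1: A_seq=5051 A_ack=200 B_seq=200 B_ack=5051
After event 2: A_seq=5125 A_ack=200 B_seq=200 B_ack=5051
After event 3: A_seq=5187 A_ack=200 B_seq=200 B_ack=5051
After event 4: A_seq=5234 A_ack=200 B_seq=200 B_ack=5051

5234 200 200 5051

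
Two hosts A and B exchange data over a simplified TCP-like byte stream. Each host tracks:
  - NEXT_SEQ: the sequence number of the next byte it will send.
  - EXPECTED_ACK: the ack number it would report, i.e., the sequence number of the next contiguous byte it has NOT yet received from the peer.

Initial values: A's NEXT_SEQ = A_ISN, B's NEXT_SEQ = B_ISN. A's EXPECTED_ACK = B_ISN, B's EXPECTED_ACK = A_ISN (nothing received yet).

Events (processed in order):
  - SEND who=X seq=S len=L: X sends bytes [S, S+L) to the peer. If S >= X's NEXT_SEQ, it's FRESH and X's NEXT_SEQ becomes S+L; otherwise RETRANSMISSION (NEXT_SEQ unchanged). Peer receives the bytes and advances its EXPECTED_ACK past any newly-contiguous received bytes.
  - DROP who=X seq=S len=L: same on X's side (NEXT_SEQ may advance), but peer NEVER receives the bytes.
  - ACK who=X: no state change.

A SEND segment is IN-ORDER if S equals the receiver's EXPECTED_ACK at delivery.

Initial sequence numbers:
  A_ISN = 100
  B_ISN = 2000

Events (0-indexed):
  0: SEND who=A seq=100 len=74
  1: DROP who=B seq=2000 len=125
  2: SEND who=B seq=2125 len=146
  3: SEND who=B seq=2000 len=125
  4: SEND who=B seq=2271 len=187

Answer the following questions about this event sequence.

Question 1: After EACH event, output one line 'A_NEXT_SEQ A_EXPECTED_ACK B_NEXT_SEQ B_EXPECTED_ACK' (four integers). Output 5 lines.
174 2000 2000 174
174 2000 2125 174
174 2000 2271 174
174 2271 2271 174
174 2458 2458 174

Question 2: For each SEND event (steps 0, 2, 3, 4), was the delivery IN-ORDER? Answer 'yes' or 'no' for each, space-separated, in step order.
Step 0: SEND seq=100 -> in-order
Step 2: SEND seq=2125 -> out-of-order
Step 3: SEND seq=2000 -> in-order
Step 4: SEND seq=2271 -> in-order

Answer: yes no yes yes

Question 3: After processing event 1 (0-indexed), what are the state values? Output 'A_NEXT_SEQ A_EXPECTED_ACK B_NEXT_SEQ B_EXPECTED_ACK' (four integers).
After event 0: A_seq=174 A_ack=2000 B_seq=2000 B_ack=174
After event 1: A_seq=174 A_ack=2000 B_seq=2125 B_ack=174

174 2000 2125 174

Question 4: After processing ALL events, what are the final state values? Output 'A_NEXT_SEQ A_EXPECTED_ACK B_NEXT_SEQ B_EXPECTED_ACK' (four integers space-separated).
After event 0: A_seq=174 A_ack=2000 B_seq=2000 B_ack=174
After event 1: A_seq=174 A_ack=2000 B_seq=2125 B_ack=174
After event 2: A_seq=174 A_ack=2000 B_seq=2271 B_ack=174
After event 3: A_seq=174 A_ack=2271 B_seq=2271 B_ack=174
After event 4: A_seq=174 A_ack=2458 B_seq=2458 B_ack=174

Answer: 174 2458 2458 174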